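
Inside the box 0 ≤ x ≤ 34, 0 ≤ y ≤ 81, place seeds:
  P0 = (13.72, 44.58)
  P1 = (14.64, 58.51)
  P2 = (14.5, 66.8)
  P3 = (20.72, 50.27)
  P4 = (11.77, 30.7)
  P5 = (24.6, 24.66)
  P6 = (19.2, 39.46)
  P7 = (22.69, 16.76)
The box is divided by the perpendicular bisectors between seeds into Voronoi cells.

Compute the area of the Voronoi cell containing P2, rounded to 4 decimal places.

1. box [0,34]×[0,81]: [(0, 0) (34, 0) (34, 81) (0, 81)]
2. ⊥bis P2·P0 via (14.11,55.69): [(0, 56.1853) (34, 54.9918) (34, 81) (0, 81)]  |A|=863.9893
3. ⊥bis P2·P1 via (14.57,62.655): [(0, 62.4089) (34, 62.9831) (34, 81) (0, 81)]  |A|=622.3347
4. ⊥bis P2·P3 via (17.61,58.535): [(0, 62.4089) (29.2165, 62.9023) (34, 64.7023) (34, 81) (0, 81)]  |A|=618.2228
5. ⊥bis P2·P4 via (13.135,48.75): [(0, 62.4089) (29.2165, 62.9023) (34, 64.7023) (34, 81) (0, 81)]  |A|=618.2228
6. ⊥bis P2·P5 via (19.55,45.73): [(0, 62.4089) (29.2165, 62.9023) (34, 64.7023) (34, 81) (0, 81)]  |A|=618.2228
7. ⊥bis P2·P6 via (16.85,53.13): [(0, 62.4089) (29.2165, 62.9023) (34, 64.7023) (34, 81) (0, 81)]  |A|=618.2228
8. ⊥bis P2·P7 via (18.595,41.78): [(0, 62.4089) (29.2165, 62.9023) (34, 64.7023) (34, 81) (0, 81)]  |A|=618.2228
9. canonical 5-gon: [(0, 62.4089) (29.2165, 62.9023) (34, 64.7023) (34, 81) (0, 81)]
10. shoelace: 618.2228

Area of P2's cell: 618.2228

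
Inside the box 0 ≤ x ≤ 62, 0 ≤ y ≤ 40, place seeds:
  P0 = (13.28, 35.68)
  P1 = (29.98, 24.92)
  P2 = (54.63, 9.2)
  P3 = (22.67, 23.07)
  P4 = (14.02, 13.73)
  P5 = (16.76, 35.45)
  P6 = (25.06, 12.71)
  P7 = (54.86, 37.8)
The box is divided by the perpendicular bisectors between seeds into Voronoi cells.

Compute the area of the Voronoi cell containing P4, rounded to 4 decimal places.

1. box [0,62]×[0,40]: [(0, 0) (62, 0) (62, 40) (0, 40)]
2. ⊥bis P4·P0 via (13.65,24.705): [(0, 24.2448) (0, 0) (62, 0) (62, 26.335)]  |A|=1567.9751
3. ⊥bis P4·P1 via (22,19.325): [(18.1222, 24.8558) (0, 24.2448) (0, 0) (35.5493, 0)]  |A|=661.4876
4. ⊥bis P4·P2 via (34.325,11.465): [(33.3897, 3.0802) (18.1222, 24.8558) (0, 24.2448) (0, 0) (33.0461, 0)]  |A|=657.6324
5. ⊥bis P4·P3 via (18.345,18.4): [(33.3897, 3.0802) (30.6174, 7.0342) (11.6113, 24.6363) (0, 24.2448) (0, 0) (33.0461, 0)]  |A|=598.2435
6. ⊥bis P4·P5 via (15.39,24.59): [(33.3897, 3.0802) (30.6174, 7.0342) (11.6113, 24.6363) (0, 24.2448) (0, 0) (33.0461, 0)]  |A|=598.2435
7. ⊥bis P4·P6 via (19.54,13.22): [(19.8867, 16.9722) (11.6113, 24.6363) (0, 24.2448) (0, 0) (18.3186, 0)]  |A|=442.6423
8. ⊥bis P4·P7 via (34.44,25.765): [(19.8867, 16.9722) (11.6113, 24.6363) (0, 24.2448) (0, 0) (18.3186, 0)]  |A|=442.6423
9. canonical 5-gon: [(19.8867, 16.9722) (11.6113, 24.6363) (0, 24.2448) (0, 0) (18.3186, 0)]
10. shoelace: 442.6423

Area of P4's cell: 442.6423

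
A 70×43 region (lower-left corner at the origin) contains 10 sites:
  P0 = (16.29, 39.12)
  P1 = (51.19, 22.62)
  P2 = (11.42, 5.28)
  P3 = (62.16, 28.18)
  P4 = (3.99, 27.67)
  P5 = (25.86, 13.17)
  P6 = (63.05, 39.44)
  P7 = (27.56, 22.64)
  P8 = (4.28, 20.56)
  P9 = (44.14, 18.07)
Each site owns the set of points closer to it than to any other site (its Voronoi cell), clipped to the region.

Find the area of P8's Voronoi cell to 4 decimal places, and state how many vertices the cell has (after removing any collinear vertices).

Area of P8's cell: 178.2320 (5 vertices)

1. box [0,70]×[0,43]: [(0, 0) (70, 0) (70, 43) (0, 43)]
2. ⊥bis P8·P0 via (10.285,29.84): [(0, 36.4953) (0, 0) (56.3991, 0)]  |A|=1029.1519
3. ⊥bis P8·P1 via (27.735,21.59): [(27.8725, 18.4593) (0, 36.4953) (0, 0) (28.6831, 0)]  |A|=773.3427
4. ⊥bis P8·P2 via (7.85,12.92): [(24.4474, 20.6756) (0, 36.4953) (0, 9.2519)]  |A|=333.0165
5. ⊥bis P8·P3 via (33.22,24.37): [(24.4474, 20.6756) (0, 36.4953) (0, 9.2519)]  |A|=333.0165
6. ⊥bis P8·P4 via (4.135,24.115): [(24.4474, 20.6756) (18.243, 24.6904) (0, 23.9463) (0, 9.2519)]  |A|=218.5507
7. ⊥bis P8·P5 via (15.07,16.865): [(14.8371, 16.1849) (17.7428, 24.67) (0, 23.9463) (0, 9.2519)]  |A|=183.2352
8. ⊥bis P8·P6 via (33.665,30): [(14.8371, 16.1849) (17.7428, 24.67) (0, 23.9463) (0, 9.2519)]  |A|=183.2352
9. ⊥bis P8·P7 via (15.92,21.6): [(14.8371, 16.1849) (16.0796, 19.8133) (15.6533, 24.5848) (0, 23.9463) (0, 9.2519)]  |A|=178.232
10. ⊥bis P8·P9 via (24.21,19.315): [(14.8371, 16.1849) (16.0796, 19.8133) (15.6533, 24.5848) (0, 23.9463) (0, 9.2519)]  |A|=178.232
11. canonical 5-gon: [(14.8371, 16.1849) (16.0796, 19.8133) (15.6533, 24.5848) (0, 23.9463) (0, 9.2519)]
12. shoelace: 178.232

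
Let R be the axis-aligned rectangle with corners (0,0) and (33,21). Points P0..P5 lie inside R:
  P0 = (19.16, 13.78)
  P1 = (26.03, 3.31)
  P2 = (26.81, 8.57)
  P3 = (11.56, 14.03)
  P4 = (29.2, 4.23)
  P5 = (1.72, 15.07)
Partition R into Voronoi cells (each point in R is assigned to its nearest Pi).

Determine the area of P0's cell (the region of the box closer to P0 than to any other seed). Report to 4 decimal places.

1. box [0,33]×[0,21]: [(0, 0) (33, 0) (33, 21) (0, 21)]
2. ⊥bis P0·P1 via (22.595,8.545): [(0, 0) (9.5723, 0) (33, 15.3723) (33, 21) (0, 21)]  |A|=512.9304
3. ⊥bis P0·P2 via (22.985,11.175): [(0, 0) (9.5723, 0) (20.0618, 6.8828) (29.6763, 21) (0, 21)]  |A|=453.0639
4. ⊥bis P0·P3 via (15.36,13.905): [(15.0202, 3.5747) (20.0618, 6.8828) (29.6763, 21) (15.5934, 21)]  |A|=142.3832
5. ⊥bis P0·P4 via (24.18,9.005): [(15.0202, 3.5747) (20.0618, 6.8828) (29.6763, 21) (15.5934, 21)]  |A|=142.3832
6. ⊥bis P0·P5 via (10.44,14.425): [(15.0202, 3.5747) (20.0618, 6.8828) (29.6763, 21) (15.5934, 21)]  |A|=142.3832
7. canonical 4-gon: [(15.0202, 3.5747) (20.0618, 6.8828) (29.6763, 21) (15.5934, 21)]
8. shoelace: 142.3832

Area of P0's cell: 142.3832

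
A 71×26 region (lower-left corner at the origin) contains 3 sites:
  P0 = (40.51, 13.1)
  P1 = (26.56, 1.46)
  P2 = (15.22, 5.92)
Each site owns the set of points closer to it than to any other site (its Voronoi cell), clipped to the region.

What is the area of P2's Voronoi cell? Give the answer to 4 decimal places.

Area of P2's cell: 607.3285

1. box [0,71]×[0,26]: [(0, 0) (71, 0) (71, 26) (0, 26)]
2. ⊥bis P2·P0 via (27.865,9.51): [(0, 0) (30.565, 0) (23.1834, 26) (0, 26)]  |A|=698.7283
3. ⊥bis P2·P1 via (20.89,3.69): [(0, 0) (19.4387, 0) (25.9005, 16.4296) (23.1834, 26) (0, 26)]  |A|=607.3285
4. canonical 5-gon: [(0, 0) (19.4387, 0) (25.9005, 16.4296) (23.1834, 26) (0, 26)]
5. shoelace: 607.3285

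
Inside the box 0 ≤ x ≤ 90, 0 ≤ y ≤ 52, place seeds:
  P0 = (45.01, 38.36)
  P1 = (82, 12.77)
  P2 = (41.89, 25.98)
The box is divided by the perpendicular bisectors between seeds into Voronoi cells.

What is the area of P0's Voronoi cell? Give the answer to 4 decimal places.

Area of P0's cell: 1313.1044

1. box [0,90]×[0,52]: [(0, 0) (90, 0) (90, 52) (0, 52)]
2. ⊥bis P0·P1 via (63.505,25.565): [(0, 0) (45.8189, 0) (81.793, 52) (0, 52)]  |A|=3317.9087
3. ⊥bis P0·P2 via (43.45,32.17): [(0, 43.1202) (64.4185, 26.8855) (81.793, 52) (0, 52)]  |A|=1313.1044
4. canonical 4-gon: [(0, 43.1202) (64.4185, 26.8855) (81.793, 52) (0, 52)]
5. shoelace: 1313.1044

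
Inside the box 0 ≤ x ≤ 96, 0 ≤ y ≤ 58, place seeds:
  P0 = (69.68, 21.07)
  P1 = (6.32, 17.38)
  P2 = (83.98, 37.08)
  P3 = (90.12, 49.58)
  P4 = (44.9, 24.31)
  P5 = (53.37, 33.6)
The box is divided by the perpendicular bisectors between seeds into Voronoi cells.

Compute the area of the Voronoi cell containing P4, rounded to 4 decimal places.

Area of P4's cell: 1160.5015

1. box [0,96]×[0,58]: [(0, 0) (96, 0) (96, 58) (0, 58)]
2. ⊥bis P4·P0 via (57.29,22.69): [(0, 0) (54.3233, 0) (61.9068, 58) (0, 58)]  |A|=3370.6721
3. ⊥bis P4·P1 via (25.61,20.845): [(29.3543, 0) (54.3233, 0) (61.9068, 58) (18.936, 58)]  |A|=1970.2538
4. ⊥bis P4·P2 via (64.44,30.695): [(29.3543, 0) (54.3233, 0) (60.0809, 44.0352) (55.5177, 58) (18.936, 58)]  |A|=1925.6421
5. ⊥bis P4·P3 via (67.51,36.945): [(29.3543, 0) (54.3233, 0) (60.0809, 44.0352) (55.5177, 58) (18.936, 58)]  |A|=1925.6421
6. ⊥bis P4·P5 via (49.135,28.955): [(19.2607, 56.1924) (29.3543, 0) (54.3233, 0) (57.1533, 21.6445)]  |A|=1160.5015
7. canonical 4-gon: [(19.2607, 56.1924) (29.3543, 0) (54.3233, 0) (57.1533, 21.6445)]
8. shoelace: 1160.5015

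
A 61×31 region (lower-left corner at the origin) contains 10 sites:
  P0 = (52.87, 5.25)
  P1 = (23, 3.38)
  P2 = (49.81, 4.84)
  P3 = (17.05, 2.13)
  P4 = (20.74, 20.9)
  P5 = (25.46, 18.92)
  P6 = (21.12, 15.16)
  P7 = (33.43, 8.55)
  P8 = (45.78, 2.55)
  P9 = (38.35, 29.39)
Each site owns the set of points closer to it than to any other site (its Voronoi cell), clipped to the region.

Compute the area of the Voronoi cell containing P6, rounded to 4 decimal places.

Area of P6's cell: 163.6738

1. box [0,61]×[0,31]: [(0, 0) (61, 0) (61, 31) (0, 31)]
2. ⊥bis P6·P0 via (36.995,10.205): [(0, 0) (33.8098, 0) (43.4857, 31) (0, 31)]  |A|=1198.0789
3. ⊥bis P6·P1 via (22.06,9.27): [(0, 5.7494) (37.4708, 11.7295) (43.4857, 31) (0, 31)]  |A|=892.0768
4. ⊥bis P6·P2 via (35.465,10): [(0, 5.7494) (36.0028, 11.4952) (43.0189, 31) (0, 31)]  |A|=874.0843
5. ⊥bis P6·P3 via (19.085,8.645): [(0, 14.6063) (18.7667, 8.7444) (36.0028, 11.4952) (43.0189, 31) (0, 31)]  |A|=790.9766
6. ⊥bis P6·P4 via (20.93,18.03): [(0, 16.6444) (0, 14.6063) (18.7667, 8.7444) (36.0028, 11.4952) (38.7785, 19.2116)]  |A|=259.0707
7. ⊥bis P6·P5 via (23.29,17.04): [(22.3508, 18.1241) (0, 16.6444) (0, 14.6063) (18.7667, 8.7444) (29.0545, 10.3863)]  |A|=166.5993
8. ⊥bis P6·P7 via (27.275,11.855): [(27.469, 12.2163) (22.3508, 18.1241) (0, 16.6444) (0, 14.6063) (18.7667, 8.7444) (26.2456, 9.938)]  |A|=163.6738
9. ⊥bis P6·P8 via (33.45,8.855): [(27.469, 12.2163) (22.3508, 18.1241) (0, 16.6444) (0, 14.6063) (18.7667, 8.7444) (26.2456, 9.938)]  |A|=163.6738
10. ⊥bis P6·P9 via (29.735,22.275): [(27.469, 12.2163) (22.3508, 18.1241) (0, 16.6444) (0, 14.6063) (18.7667, 8.7444) (26.2456, 9.938)]  |A|=163.6738
11. canonical 6-gon: [(27.469, 12.2163) (22.3508, 18.1241) (0, 16.6444) (0, 14.6063) (18.7667, 8.7444) (26.2456, 9.938)]
12. shoelace: 163.6738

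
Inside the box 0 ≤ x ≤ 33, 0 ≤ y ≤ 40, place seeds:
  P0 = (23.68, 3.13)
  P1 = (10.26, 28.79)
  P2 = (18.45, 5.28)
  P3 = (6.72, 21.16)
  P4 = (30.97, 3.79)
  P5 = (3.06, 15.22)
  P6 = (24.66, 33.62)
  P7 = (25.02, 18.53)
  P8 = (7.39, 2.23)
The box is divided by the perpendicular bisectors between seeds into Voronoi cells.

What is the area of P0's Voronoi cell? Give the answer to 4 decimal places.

1. box [0,33]×[0,40]: [(0, 0) (33, 0) (33, 40) (0, 40)]
2. ⊥bis P0·P1 via (16.97,15.96): [(0, 7.0848) (0, 0) (33, 0) (33, 24.3436)]  |A|=518.5684
3. ⊥bis P0·P2 via (21.065,4.205): [(28.3424, 21.9077) (19.3364, 0) (33, 0) (33, 24.3436)]  |A|=206.3607
4. ⊥bis P0·P3 via (15.2,12.145): [(28.3424, 21.9077) (19.3364, 0) (33, 0) (33, 24.3436)]  |A|=206.3607
5. ⊥bis P0·P4 via (27.325,3.46): [(26.1399, 16.55) (19.3364, 0) (27.6383, 0)]  |A|=68.698
6. ⊥bis P0·P5 via (13.37,9.175): [(26.1399, 16.55) (19.3364, 0) (27.6383, 0)]  |A|=68.698
7. ⊥bis P0·P6 via (24.17,18.375): [(26.1399, 16.55) (19.3364, 0) (27.6383, 0)]  |A|=68.698
8. ⊥bis P0·P7 via (24.35,10.83): [(26.6761, 10.6276) (23.8079, 10.8772) (19.3364, 0) (27.6383, 0)]  |A|=60.2716
9. ⊥bis P0·P8 via (15.535,2.68): [(26.6761, 10.6276) (23.8079, 10.8772) (19.3364, 0) (27.6383, 0)]  |A|=60.2716
10. canonical 4-gon: [(26.6761, 10.6276) (23.8079, 10.8772) (19.3364, 0) (27.6383, 0)]
11. shoelace: 60.2716

Area of P0's cell: 60.2716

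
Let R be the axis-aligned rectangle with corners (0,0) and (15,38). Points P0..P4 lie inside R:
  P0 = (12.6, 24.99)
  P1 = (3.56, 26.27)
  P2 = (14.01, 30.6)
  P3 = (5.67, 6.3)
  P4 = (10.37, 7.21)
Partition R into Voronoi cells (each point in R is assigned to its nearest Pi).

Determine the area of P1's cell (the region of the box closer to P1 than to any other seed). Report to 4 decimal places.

Area of P1's cell: 158.3600

1. box [0,15]×[0,38]: [(0, 0) (15, 0) (15, 38) (0, 38)]
2. ⊥bis P1·P0 via (8.08,25.63): [(0, 0) (4.451, 0) (9.8315, 38) (0, 38)]  |A|=271.3671
3. ⊥bis P1·P2 via (8.785,28.435): [(0, 0) (4.451, 0) (8.5556, 28.9887) (4.8217, 38) (0, 38)]  |A|=248.7947
4. ⊥bis P1·P3 via (4.615,16.285): [(0, 15.7974) (6.7893, 16.5147) (8.5556, 28.9887) (4.8217, 38) (0, 38)]  |A|=158.4144
5. ⊥bis P1·P4 via (6.965,16.74): [(0, 15.7974) (6.1436, 16.4465) (6.8136, 16.6859) (8.5556, 28.9887) (4.8217, 38) (0, 38)]  |A|=158.36
6. canonical 6-gon: [(0, 15.7974) (6.1436, 16.4465) (6.8136, 16.6859) (8.5556, 28.9887) (4.8217, 38) (0, 38)]
7. shoelace: 158.36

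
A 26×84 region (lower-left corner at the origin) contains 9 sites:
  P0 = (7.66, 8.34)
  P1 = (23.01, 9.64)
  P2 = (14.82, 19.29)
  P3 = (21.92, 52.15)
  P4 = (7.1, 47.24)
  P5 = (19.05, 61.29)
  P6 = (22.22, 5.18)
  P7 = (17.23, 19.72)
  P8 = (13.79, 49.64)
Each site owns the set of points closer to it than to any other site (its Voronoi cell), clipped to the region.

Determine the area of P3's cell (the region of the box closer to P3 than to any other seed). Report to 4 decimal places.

Area of P3's cell: 144.3016

1. box [0,26]×[0,84]: [(0, 0) (26, 0) (26, 84) (0, 84)]
2. ⊥bis P3·P0 via (14.79,30.245): [(0, 35.0591) (26, 26.5962) (26, 84) (0, 84)]  |A|=1382.4814
3. ⊥bis P3·P1 via (22.465,30.895): [(0, 35.0591) (13.4993, 30.6651) (26, 30.9856) (26, 84) (0, 84)]  |A|=1355.0458
4. ⊥bis P3·P2 via (18.37,35.72): [(0, 39.6892) (26, 34.0714) (26, 84) (0, 84)]  |A|=1225.1126
5. ⊥bis P3·P4 via (14.51,49.695): [(19.1994, 35.5408) (26, 34.0714) (26, 84) (3.1444, 84)]  |A|=723.5529
6. ⊥bis P3·P5 via (20.485,56.72): [(12.9649, 54.3587) (19.1994, 35.5408) (26, 34.0714) (26, 58.4517)]  |A|=218.3059
7. ⊥bis P3·P6 via (22.07,28.665): [(12.9649, 54.3587) (19.1994, 35.5408) (26, 34.0714) (26, 58.4517)]  |A|=218.3059
8. ⊥bis P3·P7 via (19.575,35.935): [(12.9649, 54.3587) (19.0433, 36.0119) (26, 35.0058) (26, 58.4517)]  |A|=213.5685
9. ⊥bis P3·P8 via (17.855,50.895): [(16.448, 55.4524) (22.6091, 35.4962) (26, 35.0058) (26, 58.4517)]  |A|=144.3016
10. canonical 4-gon: [(16.448, 55.4524) (22.6091, 35.4962) (26, 35.0058) (26, 58.4517)]
11. shoelace: 144.3016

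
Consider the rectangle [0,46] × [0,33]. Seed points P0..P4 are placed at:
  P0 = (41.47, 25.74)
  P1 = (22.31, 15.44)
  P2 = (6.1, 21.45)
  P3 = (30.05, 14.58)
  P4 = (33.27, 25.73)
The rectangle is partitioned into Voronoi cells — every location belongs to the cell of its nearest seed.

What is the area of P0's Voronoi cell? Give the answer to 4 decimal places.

1. box [0,46]×[0,33]: [(0, 0) (46, 0) (46, 33) (0, 33)]
2. ⊥bis P0·P1 via (31.89,20.59): [(42.9587, 0) (46, 0) (46, 33) (25.2187, 33)]  |A|=393.0731
3. ⊥bis P0·P2 via (23.785,23.595): [(42.9587, 0) (46, 0) (46, 33) (25.2187, 33)]  |A|=393.0731
4. ⊥bis P0·P3 via (35.76,20.16): [(27.6718, 28.4366) (46, 9.6814) (46, 33) (25.2187, 33)]  |A|=261.1101
5. ⊥bis P0·P4 via (37.37,25.735): [(37.3788, 18.5035) (46, 9.6814) (46, 33) (37.3611, 33)]  |A|=163.1336
6. canonical 4-gon: [(37.3788, 18.5035) (46, 9.6814) (46, 33) (37.3611, 33)]
7. shoelace: 163.1336

Area of P0's cell: 163.1336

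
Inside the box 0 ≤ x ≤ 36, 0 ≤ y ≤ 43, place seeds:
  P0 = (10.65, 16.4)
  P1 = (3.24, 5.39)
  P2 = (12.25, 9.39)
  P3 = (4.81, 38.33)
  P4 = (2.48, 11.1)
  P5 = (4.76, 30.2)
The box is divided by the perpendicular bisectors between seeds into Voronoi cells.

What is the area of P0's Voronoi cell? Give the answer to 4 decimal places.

Area of P0's cell: 429.8323

1. box [0,36]×[0,43]: [(0, 0) (36, 0) (36, 43) (0, 43)]
2. ⊥bis P0·P1 via (6.945,10.895): [(0, 15.5692) (23.1331, 0) (36, 0) (36, 43) (0, 43)]  |A|=1367.9185
3. ⊥bis P0·P2 via (11.45,12.895): [(0, 15.5692) (5.8668, 11.6207) (36, 18.4984) (36, 43) (0, 43)]  |A|=1014.4492
4. ⊥bis P0·P3 via (7.73,27.365): [(0, 25.3065) (0, 15.5692) (5.8668, 11.6207) (36, 18.4984) (36, 34.8934)]  |A|=550.0463
5. ⊥bis P0·P4 via (6.565,13.75): [(0, 25.3065) (0, 23.87) (7.6781, 12.0341) (36, 18.4984) (36, 34.8934)]  |A|=513.39
6. ⊥bis P0·P5 via (7.705,23.3): [(32.9891, 34.0915) (1.9603, 20.8481) (7.6781, 12.0341) (36, 18.4984) (36, 34.8934)]  |A|=429.8323
7. canonical 5-gon: [(32.9891, 34.0915) (1.9603, 20.8481) (7.6781, 12.0341) (36, 18.4984) (36, 34.8934)]
8. shoelace: 429.8323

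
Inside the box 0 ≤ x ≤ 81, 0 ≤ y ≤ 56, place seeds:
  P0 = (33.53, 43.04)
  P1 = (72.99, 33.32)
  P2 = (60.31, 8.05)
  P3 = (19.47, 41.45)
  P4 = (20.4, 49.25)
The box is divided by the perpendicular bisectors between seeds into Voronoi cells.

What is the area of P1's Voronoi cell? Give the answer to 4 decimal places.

Area of P1's cell: 959.9378

1. box [0,81]×[0,56]: [(0, 0) (81, 0) (81, 56) (0, 56)]
2. ⊥bis P1·P0 via (53.26,38.18): [(43.8553, 0) (81, 0) (81, 56) (57.6495, 56)]  |A|=1693.8652
3. ⊥bis P1·P2 via (66.65,20.685): [(50.8976, 28.5893) (81, 13.4844) (81, 56) (57.6495, 56)]  |A|=959.9378
4. ⊥bis P1·P3 via (46.23,37.385): [(50.8976, 28.5893) (81, 13.4844) (81, 56) (57.6495, 56)]  |A|=959.9378
5. ⊥bis P1·P4 via (46.695,41.285): [(50.8976, 28.5893) (81, 13.4844) (81, 56) (57.6495, 56)]  |A|=959.9378
6. canonical 4-gon: [(50.8976, 28.5893) (81, 13.4844) (81, 56) (57.6495, 56)]
7. shoelace: 959.9378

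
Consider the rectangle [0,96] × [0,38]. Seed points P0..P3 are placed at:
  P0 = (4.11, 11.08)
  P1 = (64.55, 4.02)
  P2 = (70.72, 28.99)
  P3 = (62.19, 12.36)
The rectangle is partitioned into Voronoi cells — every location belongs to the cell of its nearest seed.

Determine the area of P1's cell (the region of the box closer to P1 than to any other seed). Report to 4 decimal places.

1. box [0,96]×[0,38]: [(0, 0) (96, 0) (96, 38) (0, 38)]
2. ⊥bis P1·P0 via (34.33,7.55): [(33.4481, 0) (96, 0) (96, 38) (37.8869, 38)]  |A|=2292.6359
3. ⊥bis P1·P2 via (67.635,16.505): [(36.281, 24.2525) (33.4481, 0) (96, 0) (96, 9.4961)]  |A|=1042.0679
4. ⊥bis P1·P3 via (63.37,8.19): [(81.0448, 13.1915) (34.4274, 0) (96, 0) (96, 9.4961)]  |A|=477.1257
5. canonical 4-gon: [(81.0448, 13.1915) (34.4274, 0) (96, 0) (96, 9.4961)]
6. shoelace: 477.1257

Area of P1's cell: 477.1257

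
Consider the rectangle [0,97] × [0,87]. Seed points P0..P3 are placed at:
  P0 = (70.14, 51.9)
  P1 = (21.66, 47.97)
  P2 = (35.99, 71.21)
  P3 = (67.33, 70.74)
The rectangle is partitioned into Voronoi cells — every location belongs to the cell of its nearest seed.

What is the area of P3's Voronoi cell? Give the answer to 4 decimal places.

Area of P3's cell: 1125.6883

1. box [0,97]×[0,87]: [(0, 0) (97, 0) (97, 87) (0, 87)]
2. ⊥bis P3·P0 via (68.735,61.32): [(0, 51.0681) (97, 65.5357) (97, 87) (0, 87)]  |A|=2783.7123
3. ⊥bis P3·P1 via (44.495,59.355): [(45.2609, 57.8188) (97, 65.5357) (97, 87) (30.7118, 87)]  |A|=1522.4538
4. ⊥bis P3·P2 via (51.66,70.975): [(51.4766, 58.7459) (97, 65.5357) (97, 87) (51.9003, 87)]  |A|=1125.6883
5. canonical 4-gon: [(51.4766, 58.7459) (97, 65.5357) (97, 87) (51.9003, 87)]
6. shoelace: 1125.6883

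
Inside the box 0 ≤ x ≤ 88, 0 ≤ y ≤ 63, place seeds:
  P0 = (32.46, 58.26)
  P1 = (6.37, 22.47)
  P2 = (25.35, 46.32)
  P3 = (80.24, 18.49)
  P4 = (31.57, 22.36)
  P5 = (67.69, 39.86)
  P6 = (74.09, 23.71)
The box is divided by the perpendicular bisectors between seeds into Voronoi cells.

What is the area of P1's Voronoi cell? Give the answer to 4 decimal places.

1. box [0,88]×[0,63]: [(0, 0) (88, 0) (88, 63) (0, 63)]
2. ⊥bis P1·P0 via (19.415,40.365): [(0, 54.518) (0, 0) (74.7873, 0)]  |A|=2038.6286
3. ⊥bis P1·P2 via (15.86,34.395): [(0, 47.0165) (0, 0) (59.0803, 0)]  |A|=1388.8738
4. ⊥bis P1·P3 via (43.305,20.48): [(42.8955, 12.8799) (0, 47.0165) (0, 0) (42.2016, 0)]  |A|=1280.1755
5. ⊥bis P1·P4 via (18.97,22.415): [(19.0113, 31.8871) (0, 47.0165) (0, 0) (18.8722, 0)]  |A|=747.813
6. ⊥bis P1·P5 via (37.03,31.165): [(19.0113, 31.8871) (0, 47.0165) (0, 0) (18.8722, 0)]  |A|=747.813
7. ⊥bis P1·P6 via (40.23,23.09): [(19.0113, 31.8871) (0, 47.0165) (0, 0) (18.8722, 0)]  |A|=747.813
8. canonical 4-gon: [(19.0113, 31.8871) (0, 47.0165) (0, 0) (18.8722, 0)]
9. shoelace: 747.813

Area of P1's cell: 747.8130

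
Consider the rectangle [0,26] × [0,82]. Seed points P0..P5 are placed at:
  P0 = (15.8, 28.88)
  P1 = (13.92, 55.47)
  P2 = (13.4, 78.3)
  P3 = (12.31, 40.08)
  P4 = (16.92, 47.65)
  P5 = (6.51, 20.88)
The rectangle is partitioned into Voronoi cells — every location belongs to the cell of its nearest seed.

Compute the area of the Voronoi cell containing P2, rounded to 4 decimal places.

1. box [0,26]×[0,82]: [(0, 0) (26, 0) (26, 82) (0, 82)]
2. ⊥bis P2·P0 via (14.6,53.59): [(0, 52.881) (26, 54.1436) (26, 82) (0, 82)]  |A|=740.6802
3. ⊥bis P2·P1 via (13.66,66.885): [(0, 66.5739) (26, 67.1661) (26, 82) (0, 82)]  |A|=393.3809
4. ⊥bis P2·P3 via (12.855,59.19): [(0, 66.5739) (26, 67.1661) (26, 82) (0, 82)]  |A|=393.3809
5. ⊥bis P2·P4 via (15.16,62.975): [(0, 66.5739) (26, 67.1661) (26, 82) (0, 82)]  |A|=393.3809
6. ⊥bis P2·P5 via (9.955,49.59): [(0, 66.5739) (26, 67.1661) (26, 82) (0, 82)]  |A|=393.3809
7. canonical 4-gon: [(0, 66.5739) (26, 67.1661) (26, 82) (0, 82)]
8. shoelace: 393.3809

Area of P2's cell: 393.3809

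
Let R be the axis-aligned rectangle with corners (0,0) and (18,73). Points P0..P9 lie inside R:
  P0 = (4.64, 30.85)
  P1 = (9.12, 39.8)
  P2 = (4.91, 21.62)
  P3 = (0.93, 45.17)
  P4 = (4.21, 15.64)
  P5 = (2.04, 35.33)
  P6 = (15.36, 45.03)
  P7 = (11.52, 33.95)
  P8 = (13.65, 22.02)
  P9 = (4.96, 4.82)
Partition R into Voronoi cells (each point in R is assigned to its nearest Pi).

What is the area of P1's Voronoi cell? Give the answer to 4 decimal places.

1. box [0,18]×[0,73]: [(0, 0) (18, 0) (18, 73) (0, 73)]
2. ⊥bis P1·P0 via (6.88,35.325): [(0, 38.7688) (18, 29.7588) (18, 73) (0, 73)]  |A|=697.2513
3. ⊥bis P1·P2 via (7.015,30.71): [(0, 38.7688) (18, 29.7588) (18, 73) (0, 73)]  |A|=697.2513
4. ⊥bis P1·P3 via (5.025,42.485): [(1.9488, 37.7934) (18, 29.7588) (18, 62.2737)]  |A|=260.9517
5. ⊥bis P1·P4 via (6.665,27.72): [(1.9488, 37.7934) (18, 29.7588) (18, 62.2737)]  |A|=260.9517
6. ⊥bis P1·P5 via (5.58,37.565): [(3.7253, 40.5027) (7.047, 35.2414) (18, 29.7588) (18, 62.2737)]  |A|=251.7785
7. ⊥bis P1·P6 via (12.24,42.415): [(8.1661, 47.2756) (3.7253, 40.5027) (7.047, 35.2414) (18, 29.7588) (18, 35.5426)]  |A|=120.3434
8. ⊥bis P1·P7 via (10.32,36.875): [(15.2039, 38.8787) (8.1661, 47.2756) (3.7253, 40.5027) (6.9012, 35.4724)]  |A|=68.7699
9. ⊥bis P1·P8 via (11.385,30.91): [(15.2039, 38.8787) (8.1661, 47.2756) (3.7253, 40.5027) (6.9012, 35.4724)]  |A|=68.7699
10. ⊥bis P1·P9 via (7.04,22.31): [(15.2039, 38.8787) (8.1661, 47.2756) (3.7253, 40.5027) (6.9012, 35.4724)]  |A|=68.7699
11. canonical 4-gon: [(15.2039, 38.8787) (8.1661, 47.2756) (3.7253, 40.5027) (6.9012, 35.4724)]
12. shoelace: 68.7699

Area of P1's cell: 68.7699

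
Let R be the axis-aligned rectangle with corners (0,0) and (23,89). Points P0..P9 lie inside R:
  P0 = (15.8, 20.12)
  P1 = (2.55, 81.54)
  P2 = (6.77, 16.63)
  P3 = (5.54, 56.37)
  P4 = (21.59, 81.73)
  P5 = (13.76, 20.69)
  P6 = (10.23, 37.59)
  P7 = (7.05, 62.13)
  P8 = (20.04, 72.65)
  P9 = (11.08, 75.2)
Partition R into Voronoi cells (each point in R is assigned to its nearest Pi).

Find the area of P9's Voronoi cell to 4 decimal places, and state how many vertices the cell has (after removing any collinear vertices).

Area of P9's cell: 144.5743 (4 vertices)

1. box [0,23]×[0,89]: [(0, 0) (23, 0) (23, 89) (0, 89)]
2. ⊥bis P9·P0 via (13.44,47.66): [(0, 46.5083) (23, 48.4792) (23, 89) (0, 89)]  |A|=954.6436
3. ⊥bis P9·P1 via (6.815,78.37): [(0, 69.2009) (0, 46.5083) (23, 48.4792) (23, 89) (14.7158, 89)]  |A|=808.9636
4. ⊥bis P9·P2 via (8.925,45.915): [(0, 69.2009) (0, 46.5718) (0.3986, 46.5424) (23, 48.4792) (23, 89) (14.7158, 89)]  |A|=808.9509
5. ⊥bis P9·P3 via (8.31,65.785): [(0, 69.2009) (0, 68.2299) (23, 61.463) (23, 89) (14.7158, 89)]  |A|=409.8512
6. ⊥bis P9·P4 via (16.335,78.465): [(12.0325, 85.3898) (0, 69.2009) (0, 68.2299) (23, 61.463) (23, 67.7377)]  |A|=278.3008
7. ⊥bis P9·P5 via (12.42,47.945): [(12.0325, 85.3898) (0, 69.2009) (0, 68.2299) (23, 61.463) (23, 67.7377)]  |A|=278.3008
8. ⊥bis P9·P6 via (10.655,56.395): [(12.0325, 85.3898) (0, 69.2009) (0, 68.2299) (23, 61.463) (23, 67.7377)]  |A|=278.3008
9. ⊥bis P9·P7 via (9.065,68.665): [(12.0325, 85.3898) (1.3661, 71.0389) (23, 64.3683) (23, 67.7377)]  |A|=209.2862
10. ⊥bis P9·P8 via (15.56,73.925): [(16.6896, 77.8942) (12.0325, 85.3898) (1.3661, 71.0389) (13.6598, 67.2482)]  |A|=144.5743
11. canonical 4-gon: [(16.6896, 77.8942) (12.0325, 85.3898) (1.3661, 71.0389) (13.6598, 67.2482)]
12. shoelace: 144.5743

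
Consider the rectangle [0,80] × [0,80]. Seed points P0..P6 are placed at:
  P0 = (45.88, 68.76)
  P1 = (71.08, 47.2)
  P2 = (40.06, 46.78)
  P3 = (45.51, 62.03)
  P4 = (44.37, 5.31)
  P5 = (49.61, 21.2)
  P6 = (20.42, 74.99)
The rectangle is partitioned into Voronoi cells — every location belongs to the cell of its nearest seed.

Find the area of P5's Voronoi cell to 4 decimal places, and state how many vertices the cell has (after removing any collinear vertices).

Area of P5's cell: 1069.7351 (4 vertices)

1. box [0,80]×[0,80]: [(0, 0) (80, 0) (80, 80) (0, 80)]
2. ⊥bis P5·P0 via (47.745,44.98): [(0, 41.2355) (0, 0) (80, 0) (80, 47.5097)]  |A|=3549.8065
3. ⊥bis P5·P1 via (60.345,34.2): [(47.3299, 44.9474) (0, 41.2355) (0, 0) (80, 0) (80, 17.9695)]  |A|=3067.2668
4. ⊥bis P5·P2 via (44.835,33.99): [(55.6911, 38.043) (0, 17.2514) (0, 0) (80, 0) (80, 17.9695)]  |A|=2220.5038
5. ⊥bis P5·P3 via (47.56,41.615): [(55.6911, 38.043) (0, 17.2514) (0, 0) (80, 0) (80, 17.9695)]  |A|=2220.5038
6. ⊥bis P5·P4 via (46.99,13.255): [(55.6911, 38.043) (16.3551, 23.3574) (80, 2.3694) (80, 17.9695)]  |A|=1069.7351
7. ⊥bis P5·P6 via (35.015,48.095): [(55.6911, 38.043) (16.3551, 23.3574) (80, 2.3694) (80, 17.9695)]  |A|=1069.7351
8. canonical 4-gon: [(55.6911, 38.043) (16.3551, 23.3574) (80, 2.3694) (80, 17.9695)]
9. shoelace: 1069.7351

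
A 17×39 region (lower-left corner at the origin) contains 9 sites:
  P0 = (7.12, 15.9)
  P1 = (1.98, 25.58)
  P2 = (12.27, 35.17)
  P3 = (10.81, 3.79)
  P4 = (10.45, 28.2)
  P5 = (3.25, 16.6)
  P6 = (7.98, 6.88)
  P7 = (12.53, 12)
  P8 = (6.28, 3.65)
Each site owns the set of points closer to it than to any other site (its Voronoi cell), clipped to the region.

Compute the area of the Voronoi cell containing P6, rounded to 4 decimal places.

Area of P6's cell: 44.5042

1. box [0,17]×[0,39]: [(0, 0) (17, 0) (17, 39) (0, 39)]
2. ⊥bis P6·P0 via (7.55,11.39): [(0, 10.6702) (0, 0) (17, 0) (17, 12.291)]  |A|=195.1698
3. ⊥bis P6·P1 via (4.98,16.23): [(0, 10.6702) (0, 0) (17, 0) (17, 12.291)]  |A|=195.1698
4. ⊥bis P6·P2 via (10.125,21.025): [(0, 10.6702) (0, 0) (17, 0) (17, 12.291)]  |A|=195.1698
5. ⊥bis P6·P3 via (9.395,5.335): [(16.9889, 12.2899) (0, 10.6702) (0, 0) (3.5699, 0)]  |A|=112.5738
6. ⊥bis P6·P4 via (9.215,17.54): [(16.9889, 12.2899) (0, 10.6702) (0, 0) (3.5699, 0)]  |A|=112.5738
7. ⊥bis P6·P5 via (5.615,11.74): [(16.9889, 12.2899) (4.249, 11.0753) (0, 9.0076) (0, 0) (3.5699, 0)]  |A|=109.0417
8. ⊥bis P6·P7 via (10.255,9.44): [(12.0934, 7.8063) (8.0112, 11.434) (4.249, 11.0753) (0, 9.0076) (0, 0) (3.5699, 0)]  |A|=91.0106
9. ⊥bis P6·P8 via (7.13,5.265): [(8.5199, 4.5335) (12.0934, 7.8063) (8.0112, 11.434) (4.249, 11.0753) (0.0099, 9.0124)]  |A|=44.5042
10. canonical 5-gon: [(8.5199, 4.5335) (12.0934, 7.8063) (8.0112, 11.434) (4.249, 11.0753) (0.0099, 9.0124)]
11. shoelace: 44.5042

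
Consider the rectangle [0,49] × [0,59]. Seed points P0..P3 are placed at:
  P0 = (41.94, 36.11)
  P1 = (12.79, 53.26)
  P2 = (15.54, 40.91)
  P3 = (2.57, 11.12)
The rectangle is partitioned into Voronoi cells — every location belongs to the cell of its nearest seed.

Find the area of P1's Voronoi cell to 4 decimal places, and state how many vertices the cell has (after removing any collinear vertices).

1. box [0,49]×[0,59]: [(0, 0) (49, 0) (49, 59) (0, 59)]
2. ⊥bis P1·P0 via (27.365,44.685): [(0, 0) (1.0752, 0) (35.787, 59) (0, 59)]  |A|=1087.4358
3. ⊥bis P1·P2 via (14.165,47.085): [(0, 43.9309) (30.9799, 50.8292) (35.787, 59) (0, 59)]  |A|=379.6244
4. ⊥bis P1·P3 via (7.68,32.19): [(0, 43.9309) (30.9799, 50.8292) (35.787, 59) (0, 59)]  |A|=379.6244
5. canonical 4-gon: [(0, 43.9309) (30.9799, 50.8292) (35.787, 59) (0, 59)]
6. shoelace: 379.6244

Area of P1's cell: 379.6244 (4 vertices)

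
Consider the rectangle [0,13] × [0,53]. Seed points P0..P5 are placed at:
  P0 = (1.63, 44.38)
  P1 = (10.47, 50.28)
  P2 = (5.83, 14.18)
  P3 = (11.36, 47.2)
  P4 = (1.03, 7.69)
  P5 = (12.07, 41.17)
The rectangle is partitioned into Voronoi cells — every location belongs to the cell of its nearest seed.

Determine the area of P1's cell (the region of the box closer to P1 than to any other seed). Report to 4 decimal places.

1. box [0,13]×[0,53]: [(0, 0) (13, 0) (13, 53) (0, 53)]
2. ⊥bis P1·P0 via (6.05,47.33): [(13, 36.9168) (13, 53) (2.2657, 53)]  |A|=86.3209
3. ⊥bis P1·P2 via (8.15,32.23): [(13, 36.9168) (13, 53) (2.2657, 53)]  |A|=86.3209
4. ⊥bis P1·P3 via (10.915,48.74): [(6.0476, 47.3335) (13, 49.3425) (13, 53) (2.2657, 53)]  |A|=43.1269
5. ⊥bis P1·P4 via (5.75,28.985): [(6.0476, 47.3335) (13, 49.3425) (13, 53) (2.2657, 53)]  |A|=43.1269
6. ⊥bis P1·P5 via (11.27,45.725): [(6.0476, 47.3335) (13, 49.3425) (13, 53) (2.2657, 53)]  |A|=43.1269
7. canonical 4-gon: [(6.0476, 47.3335) (13, 49.3425) (13, 53) (2.2657, 53)]
8. shoelace: 43.1269

Area of P1's cell: 43.1269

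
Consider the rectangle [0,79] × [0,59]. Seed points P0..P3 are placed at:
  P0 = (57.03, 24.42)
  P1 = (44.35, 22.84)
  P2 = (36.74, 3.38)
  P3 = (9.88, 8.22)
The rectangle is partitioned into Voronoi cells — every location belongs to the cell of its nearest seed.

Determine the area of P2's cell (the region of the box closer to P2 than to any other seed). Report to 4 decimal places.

Area of P2's cell: 436.5604

1. box [0,79]×[0,59]: [(0, 0) (79, 0) (79, 59) (0, 59)]
2. ⊥bis P2·P0 via (46.885,13.9): [(0, 0) (61.2988, 0) (0.1179, 59) (0, 59)]  |A|=1811.7933
3. ⊥bis P2·P1 via (40.545,13.11): [(0, 28.9655) (0, 0) (61.2988, 0) (52.5877, 8.4006)]  |A|=1019.087
4. ⊥bis P2·P3 via (23.31,5.8): [(25.675, 18.925) (22.2649, 0) (61.2988, 0) (52.5877, 8.4006)]  |A|=436.5604
5. canonical 4-gon: [(25.675, 18.925) (22.2649, 0) (61.2988, 0) (52.5877, 8.4006)]
6. shoelace: 436.5604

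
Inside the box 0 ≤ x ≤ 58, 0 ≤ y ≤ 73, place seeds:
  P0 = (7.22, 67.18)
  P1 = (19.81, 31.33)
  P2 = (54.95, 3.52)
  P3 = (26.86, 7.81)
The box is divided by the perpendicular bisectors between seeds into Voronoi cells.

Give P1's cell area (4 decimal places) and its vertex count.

1. box [0,58]×[0,73]: [(0, 0) (58, 0) (58, 73) (0, 73)]
2. ⊥bis P1·P0 via (13.515,49.255): [(0, 44.5087) (0, 0) (58, 0) (58, 64.8775)]  |A|=3172.2002
3. ⊥bis P1·P2 via (37.38,17.425): [(0, 44.5087) (0, 0) (23.5898, 0) (58, 43.4799) (58, 64.8775)]  |A|=2424.1232
4. ⊥bis P1·P3 via (23.335,19.57): [(0, 44.5087) (0, 12.5755) (43.9734, 25.7563) (58, 43.4799) (58, 64.8775)]  |A|=1843.8386
5. canonical 5-gon: [(0, 44.5087) (0, 12.5755) (43.9734, 25.7563) (58, 43.4799) (58, 64.8775)]
6. shoelace: 1843.8386

Area of P1's cell: 1843.8386 (5 vertices)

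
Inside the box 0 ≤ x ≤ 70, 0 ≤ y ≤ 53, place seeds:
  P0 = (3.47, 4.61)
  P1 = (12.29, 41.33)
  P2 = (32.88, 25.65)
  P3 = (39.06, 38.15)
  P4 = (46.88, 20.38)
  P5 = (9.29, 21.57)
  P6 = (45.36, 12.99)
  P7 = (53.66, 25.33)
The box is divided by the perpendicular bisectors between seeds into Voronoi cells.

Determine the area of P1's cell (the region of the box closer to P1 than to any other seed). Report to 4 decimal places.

1. box [0,70]×[0,53]: [(0, 0) (70, 0) (70, 53) (0, 53)]
2. ⊥bis P1·P0 via (7.88,22.97): [(0, 24.8627) (70, 8.049) (70, 53) (0, 53)]  |A|=2558.0882
3. ⊥bis P1·P2 via (22.585,33.49): [(0, 24.8627) (13.5386, 21.6108) (37.4425, 53) (0, 53)]  |A|=778.1147
4. ⊥bis P1·P3 via (25.675,39.74): [(0, 24.8627) (13.5386, 21.6108) (25.3664, 37.1424) (27.2502, 53) (0, 53)]  |A|=697.3013
5. ⊥bis P1·P4 via (29.585,30.855): [(0, 24.8627) (13.5386, 21.6108) (25.3664, 37.1424) (27.2502, 53) (0, 53)]  |A|=697.3013
6. ⊥bis P1·P5 via (10.79,31.45): [(0, 33.0882) (19.9701, 30.0563) (25.3664, 37.1424) (27.2502, 53) (0, 53)]  |A|=547.5432
7. ⊥bis P1·P6 via (28.825,27.16): [(0, 33.0882) (19.9701, 30.0563) (25.3664, 37.1424) (27.2502, 53) (0, 53)]  |A|=547.5432
8. ⊥bis P1·P7 via (32.975,33.33): [(0, 33.0882) (19.9701, 30.0563) (25.3664, 37.1424) (27.2502, 53) (0, 53)]  |A|=547.5432
9. canonical 5-gon: [(0, 33.0882) (19.9701, 30.0563) (25.3664, 37.1424) (27.2502, 53) (0, 53)]
10. shoelace: 547.5432

Area of P1's cell: 547.5432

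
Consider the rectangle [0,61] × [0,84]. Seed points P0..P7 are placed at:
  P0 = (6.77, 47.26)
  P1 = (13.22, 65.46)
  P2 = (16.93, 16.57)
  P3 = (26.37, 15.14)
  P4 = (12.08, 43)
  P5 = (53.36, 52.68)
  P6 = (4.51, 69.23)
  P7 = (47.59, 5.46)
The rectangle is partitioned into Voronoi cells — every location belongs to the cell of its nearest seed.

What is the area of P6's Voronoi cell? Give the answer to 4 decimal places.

Area of P6's cell: 272.0371

1. box [0,61]×[0,84]: [(0, 0) (61, 0) (61, 84) (0, 84)]
2. ⊥bis P6·P0 via (5.64,58.245): [(0, 57.6648) (61, 63.9397) (61, 84) (0, 84)]  |A|=1415.0605
3. ⊥bis P6·P1 via (8.865,67.345): [(0, 57.6648) (4.8929, 58.1682) (16.0739, 84) (0, 84)]  |A|=272.0371
4. ⊥bis P6·P2 via (10.72,42.9): [(0, 57.6648) (4.8929, 58.1682) (16.0739, 84) (0, 84)]  |A|=272.0371
5. ⊥bis P6·P3 via (15.44,42.185): [(0, 57.6648) (4.8929, 58.1682) (16.0739, 84) (0, 84)]  |A|=272.0371
6. ⊥bis P6·P4 via (8.295,56.115): [(0, 57.6648) (4.8929, 58.1682) (16.0739, 84) (0, 84)]  |A|=272.0371
7. ⊥bis P6·P5 via (28.935,60.955): [(0, 57.6648) (4.8929, 58.1682) (16.0739, 84) (0, 84)]  |A|=272.0371
8. ⊥bis P6·P7 via (26.05,37.345): [(0, 57.6648) (4.8929, 58.1682) (16.0739, 84) (0, 84)]  |A|=272.0371
9. canonical 4-gon: [(0, 57.6648) (4.8929, 58.1682) (16.0739, 84) (0, 84)]
10. shoelace: 272.0371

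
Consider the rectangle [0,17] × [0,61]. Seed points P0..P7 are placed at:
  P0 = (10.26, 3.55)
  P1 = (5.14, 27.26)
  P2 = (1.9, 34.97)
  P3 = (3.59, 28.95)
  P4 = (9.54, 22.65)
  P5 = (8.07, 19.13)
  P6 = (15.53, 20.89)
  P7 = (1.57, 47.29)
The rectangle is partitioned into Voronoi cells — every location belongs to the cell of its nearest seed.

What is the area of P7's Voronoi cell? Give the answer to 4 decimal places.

1. box [0,17]×[0,61]: [(0, 0) (17, 0) (17, 61) (0, 61)]
2. ⊥bis P7·P0 via (5.915,25.42): [(0, 24.2448) (17, 27.6223) (17, 61) (0, 61)]  |A|=596.1293
3. ⊥bis P7·P1 via (3.355,37.275): [(0, 36.677) (17, 39.707) (17, 61) (0, 61)]  |A|=387.7359
4. ⊥bis P7·P2 via (1.735,41.13): [(0, 41.0835) (17, 41.5389) (17, 61) (0, 61)]  |A|=334.7095
5. ⊥bis P7·P3 via (2.58,38.12): [(0, 41.0835) (17, 41.5389) (17, 61) (0, 61)]  |A|=334.7095
6. ⊥bis P7·P4 via (5.555,34.97): [(0, 41.0835) (17, 41.5389) (17, 61) (0, 61)]  |A|=334.7095
7. ⊥bis P7·P5 via (4.82,33.21): [(0, 41.0835) (17, 41.5389) (17, 61) (0, 61)]  |A|=334.7095
8. ⊥bis P7·P6 via (8.55,34.09): [(0, 41.0835) (17, 41.5389) (17, 61) (0, 61)]  |A|=334.7095
9. canonical 4-gon: [(0, 41.0835) (17, 41.5389) (17, 61) (0, 61)]
10. shoelace: 334.7095

Area of P7's cell: 334.7095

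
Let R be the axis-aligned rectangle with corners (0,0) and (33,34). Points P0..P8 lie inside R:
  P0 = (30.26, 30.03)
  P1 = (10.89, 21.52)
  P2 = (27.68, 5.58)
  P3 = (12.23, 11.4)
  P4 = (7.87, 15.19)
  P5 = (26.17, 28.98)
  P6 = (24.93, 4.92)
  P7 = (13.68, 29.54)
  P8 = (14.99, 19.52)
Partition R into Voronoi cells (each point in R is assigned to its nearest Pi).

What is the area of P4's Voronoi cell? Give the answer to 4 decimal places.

Area of P4's cell: 135.9162

1. box [0,33]×[0,34]: [(0, 0) (33, 0) (33, 34) (0, 34)]
2. ⊥bis P4·P0 via (19.065,22.61): [(0, 0) (33, 0) (33, 1.5854) (11.5158, 34) (0, 34)]  |A|=773.7987
3. ⊥bis P4·P1 via (9.38,18.355): [(0, 22.8301) (0, 0) (33, 0) (33, 1.5854) (27.6682, 9.6298)]  |A|=478.9531
4. ⊥bis P4·P2 via (17.775,10.385): [(19.3369, 13.6046) (0, 22.8301) (0, 0) (12.7371, 0)]  |A|=307.3739
5. ⊥bis P4·P3 via (10.05,13.295): [(12.9627, 16.6457) (0, 22.8301) (0, 1.7335)]  |A|=136.7343
6. ⊥bis P4·P5 via (17.02,22.085): [(12.9627, 16.6457) (0, 22.8301) (0, 1.7335)]  |A|=136.7343
7. ⊥bis P4·P6 via (16.4,10.055): [(12.9627, 16.6457) (0, 22.8301) (0, 1.7335)]  |A|=136.7343
8. ⊥bis P4·P7 via (10.775,22.365): [(12.9627, 16.6457) (0, 22.8301) (0, 1.7335)]  |A|=136.7343
9. ⊥bis P4·P8 via (11.43,17.355): [(12.3147, 15.9003) (11.4112, 17.3859) (0, 22.8301) (0, 1.7335)]  |A|=135.9162
10. canonical 4-gon: [(12.3147, 15.9003) (11.4112, 17.3859) (0, 22.8301) (0, 1.7335)]
11. shoelace: 135.9162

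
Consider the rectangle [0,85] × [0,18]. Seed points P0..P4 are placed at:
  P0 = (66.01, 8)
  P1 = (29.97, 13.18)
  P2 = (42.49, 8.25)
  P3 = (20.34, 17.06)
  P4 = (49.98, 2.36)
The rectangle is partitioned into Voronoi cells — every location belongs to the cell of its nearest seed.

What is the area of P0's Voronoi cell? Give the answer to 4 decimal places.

1. box [0,85]×[0,18]: [(0, 0) (85, 0) (85, 18) (0, 18)]
2. ⊥bis P0·P1 via (47.99,10.59): [(46.4679, 0) (85, 0) (85, 18) (49.055, 18)]  |A|=670.2935
3. ⊥bis P0·P2 via (54.25,8.125): [(54.1636, 0) (85, 0) (85, 18) (54.355, 18)]  |A|=553.3326
4. ⊥bis P0·P3 via (43.175,12.53): [(54.1636, 0) (85, 0) (85, 18) (54.355, 18)]  |A|=553.3326
5. ⊥bis P0·P4 via (57.995,5.18): [(54.3294, 15.5983) (59.8175, 0) (85, 0) (85, 18) (54.355, 18)]  |A|=509.2371
6. canonical 5-gon: [(54.3294, 15.5983) (59.8175, 0) (85, 0) (85, 18) (54.355, 18)]
7. shoelace: 509.2371

Area of P0's cell: 509.2371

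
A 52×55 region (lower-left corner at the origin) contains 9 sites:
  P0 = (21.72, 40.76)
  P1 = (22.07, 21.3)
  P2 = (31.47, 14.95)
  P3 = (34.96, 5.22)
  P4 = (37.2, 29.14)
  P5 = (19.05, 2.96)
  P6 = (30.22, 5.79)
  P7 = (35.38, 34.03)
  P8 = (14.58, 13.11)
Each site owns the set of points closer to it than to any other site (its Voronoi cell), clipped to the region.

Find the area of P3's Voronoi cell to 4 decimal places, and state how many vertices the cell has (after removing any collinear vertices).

Area of P3's cell: 258.1745 (5 vertices)

1. box [0,52]×[0,55]: [(0, 0) (52, 0) (52, 55) (0, 55)]
2. ⊥bis P3·P0 via (28.34,22.99): [(0, 12.4323) (0, 0) (52, 0) (52, 31.8042)]  |A|=1150.1496
3. ⊥bis P3·P1 via (28.515,13.26): [(51.3434, 31.5596) (11.9734, 0) (52, 0) (52, 31.8042)]  |A|=642.0532
4. ⊥bis P3·P2 via (33.215,10.085): [(17.5408, 4.4629) (11.9734, 0) (52, 0) (52, 16.8229)]  |A|=379.169
5. ⊥bis P3·P4 via (36.08,17.18): [(49.4936, 15.9239) (17.5408, 4.4629) (11.9734, 0) (52, 0) (52, 15.6892)]  |A|=377.7482
6. ⊥bis P3·P5 via (27.005,4.09): [(49.4936, 15.9239) (26.4958, 7.6749) (27.586, 0) (52, 0) (52, 15.6892)]  |A|=306.7944
7. ⊥bis P3·P6 via (32.59,5.505): [(49.4936, 15.9239) (33.1374, 10.0572) (31.928, 0) (52, 0) (52, 15.6892)]  |A|=258.1745
8. ⊥bis P3·P7 via (35.17,19.625): [(49.4936, 15.9239) (33.1374, 10.0572) (31.928, 0) (52, 0) (52, 15.6892)]  |A|=258.1745
9. ⊥bis P3·P8 via (24.77,9.165): [(49.4936, 15.9239) (33.1374, 10.0572) (31.928, 0) (52, 0) (52, 15.6892)]  |A|=258.1745
10. canonical 5-gon: [(49.4936, 15.9239) (33.1374, 10.0572) (31.928, 0) (52, 0) (52, 15.6892)]
11. shoelace: 258.1745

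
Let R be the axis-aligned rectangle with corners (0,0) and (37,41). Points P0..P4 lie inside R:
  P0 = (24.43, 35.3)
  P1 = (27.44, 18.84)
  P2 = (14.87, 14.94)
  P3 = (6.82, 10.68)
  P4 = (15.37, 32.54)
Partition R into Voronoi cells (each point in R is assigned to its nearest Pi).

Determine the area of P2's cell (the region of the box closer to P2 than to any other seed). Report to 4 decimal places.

Area of P2's cell: 271.1658

1. box [0,37]×[0,41]: [(0, 0) (37, 0) (37, 41) (0, 41)]
2. ⊥bis P2·P0 via (19.65,25.12): [(0, 34.3466) (0, 0) (37, 0) (37, 16.9733)]  |A|=949.4193
3. ⊥bis P2·P1 via (21.155,16.89): [(18.4227, 25.6963) (0, 34.3466) (0, 0) (26.3953, 0)]  |A|=655.5102
4. ⊥bis P2·P3 via (10.845,12.81): [(18.4227, 25.6963) (0, 34.3466) (0, 33.3035) (17.624, 0) (26.3953, 0)]  |A|=362.0406
5. ⊥bis P2·P4 via (15.12,23.74): [(19.0645, 23.6279) (4.9074, 24.0301) (17.624, 0) (26.3953, 0)]  |A|=271.1658
6. canonical 4-gon: [(19.0645, 23.6279) (4.9074, 24.0301) (17.624, 0) (26.3953, 0)]
7. shoelace: 271.1658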